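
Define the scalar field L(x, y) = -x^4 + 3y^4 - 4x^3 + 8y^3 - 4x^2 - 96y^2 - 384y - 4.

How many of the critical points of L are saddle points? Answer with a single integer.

L separates as a function of x plus a function of y, so ∇L=0 decouples.
∂L/∂x = -4x(x + 1)(x + 2) = 0 at x ∈ {-2, -1, 0}; ∂L/∂y = 12(y - 4)(y + 2)(y + 4) = 0 at y ∈ {-4, -2, 4}.
The Hessian is diagonal: diag(L_xx, L_yy). Second derivatives: L_xx(-2)=-8, L_xx(-1)=4, L_xx(0)=-8; L_yy(-4)=192, L_yy(-2)=-144, L_yy(4)=576.
Saddle points occur where the two diagonal entries have opposite signs: (-2, -4), (-2, 4), (-1, -2), (0, -4), (0, 4). Count: 5.

5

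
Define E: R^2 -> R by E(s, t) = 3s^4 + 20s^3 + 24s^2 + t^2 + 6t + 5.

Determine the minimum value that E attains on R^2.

-132

E(s,t) separates as P(s) + Q(t) + 5, so its minimum is min P + min Q + 5.
P'(s) = 12s(s + 1)(s + 4) vanishes at s ∈ {-4, -1, 0}; Q'(t) = 2(t + 3) vanishes at t ∈ {-3}.
Local minima of P (where P''>0): P(-4)=-128, P(0)=0. Local minima of Q: Q(-3)=-9.
So the global minimum of E is P(-4) + Q(-3) + 5 = -128 − 9 + 5 = -132, attained at (-4, -3).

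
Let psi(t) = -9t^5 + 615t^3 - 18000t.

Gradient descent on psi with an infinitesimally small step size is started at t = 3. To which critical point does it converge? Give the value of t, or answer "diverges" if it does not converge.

psi'(t) = -45(t - 5)(t - 4)(t + 4)(t + 5), so psi'(3) = -5040.
Gradient descent moves in the -psi' direction, i.e. t is increasing.
The nearest critical point in that direction is t = 4, where psi'' = 3240 > 0 (a local minimum). The iterate converges there.

4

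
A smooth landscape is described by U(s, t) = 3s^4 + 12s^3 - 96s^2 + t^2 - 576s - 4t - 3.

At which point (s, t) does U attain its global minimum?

U(s,t) separates as P(s) + Q(t) − 3, so its minimum is min P + min Q − 3.
P'(s) = 12(s - 4)(s + 3)(s + 4) vanishes at s ∈ {-4, -3, 4}; Q'(t) = 2(t - 2) vanishes at t ∈ {2}.
Local minima of P (where P''>0): P(-4)=768, P(4)=-2304. Local minima of Q: Q(2)=-4.
So the global minimum of U is P(4) + Q(2) − 3 = -2304 − 4 − 3 = -2311, attained at (4, 2).

(4, 2)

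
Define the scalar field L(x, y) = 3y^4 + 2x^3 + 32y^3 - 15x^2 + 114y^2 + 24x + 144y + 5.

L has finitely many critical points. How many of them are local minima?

L separates as a function of x plus a function of y, so ∇L=0 decouples.
∂L/∂x = 6(x - 4)(x - 1) = 0 at x ∈ {1, 4}; ∂L/∂y = 12(y + 1)(y + 3)(y + 4) = 0 at y ∈ {-4, -3, -1}.
The Hessian is diagonal: diag(L_xx, L_yy). Second derivatives: L_xx(1)=-18, L_xx(4)=18; L_yy(-4)=36, L_yy(-3)=-24, L_yy(-1)=72.
Local minima occur where both diagonal entries positive: (4, -4), (4, -1). Count: 2.

2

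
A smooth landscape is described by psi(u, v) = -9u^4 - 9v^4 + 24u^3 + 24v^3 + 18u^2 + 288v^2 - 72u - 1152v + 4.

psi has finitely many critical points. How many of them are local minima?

psi separates as a function of u plus a function of v, so ∇psi=0 decouples.
∂psi/∂u = -36(u - 2)(u - 1)(u + 1) = 0 at u ∈ {-1, 1, 2}; ∂psi/∂v = -36(v - 4)(v - 2)(v + 4) = 0 at v ∈ {-4, 2, 4}.
The Hessian is diagonal: diag(psi_uu, psi_vv). Second derivatives: psi_uu(-1)=-216, psi_uu(1)=72, psi_uu(2)=-108; psi_vv(-4)=-1728, psi_vv(2)=432, psi_vv(4)=-576.
Local minima occur where both diagonal entries positive: (1, 2). Count: 1.

1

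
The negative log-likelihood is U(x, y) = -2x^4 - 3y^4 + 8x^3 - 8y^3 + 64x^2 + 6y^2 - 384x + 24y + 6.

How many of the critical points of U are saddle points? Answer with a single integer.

U separates as a function of x plus a function of y, so ∇U=0 decouples.
∂U/∂x = -8(x - 4)(x - 3)(x + 4) = 0 at x ∈ {-4, 3, 4}; ∂U/∂y = -12(y - 1)(y + 1)(y + 2) = 0 at y ∈ {-2, -1, 1}.
The Hessian is diagonal: diag(U_xx, U_yy). Second derivatives: U_xx(-4)=-448, U_xx(3)=56, U_xx(4)=-64; U_yy(-2)=-36, U_yy(-1)=24, U_yy(1)=-72.
Saddle points occur where the two diagonal entries have opposite signs: (-4, -1), (3, -2), (3, 1), (4, -1). Count: 4.

4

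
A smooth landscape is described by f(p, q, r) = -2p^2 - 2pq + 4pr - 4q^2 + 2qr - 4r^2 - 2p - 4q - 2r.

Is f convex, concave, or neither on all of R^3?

f is quadratic, so its Hessian is the constant matrix H = [[-4, -2, 4], [-2, -8, 2], [4, 2, -8]].
Leading principal minors: -4, 28, -112.
Signs alternate −, +, − ⇒ H ≺ 0 ⇒ concave.

concave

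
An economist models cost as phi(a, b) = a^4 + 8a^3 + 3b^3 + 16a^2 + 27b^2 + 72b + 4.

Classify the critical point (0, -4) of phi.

saddle point

The mixed partial ∂²phi/∂a∂b is 0, so the Hessian at any point is diag(phi_aa, phi_bb) = diag(4(3a^2 + 12a + 8), 18(b + 3)).
At (0, -4): H = diag(32, -18).
The eigenvalues have opposite signs, so H is indefinite: a saddle point.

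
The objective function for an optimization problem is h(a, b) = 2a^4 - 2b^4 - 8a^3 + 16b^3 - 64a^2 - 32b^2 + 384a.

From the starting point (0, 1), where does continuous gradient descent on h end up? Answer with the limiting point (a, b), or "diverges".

h is separable, so gradient descent decouples: a follows -∂h/∂a, b follows -∂h/∂b.
∂h/∂a = 8(a - 4)(a - 3)(a + 4); at a=0 this is 384, so a decreases.
∂h/∂b = -8b(b - 4)(b - 2); at b=1 this is -24, so b increases.
a converges to its nearest critical value -4 (a local min of the a-part); b converges to 2. The iterate converges to (-4, 2).

(-4, 2)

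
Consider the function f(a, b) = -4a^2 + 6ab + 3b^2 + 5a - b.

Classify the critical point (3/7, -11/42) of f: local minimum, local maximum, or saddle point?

saddle point

The Hessian of f is constant: H = [[-8, 6], [6, 6]].
det(H) = (-8)·6 − 6² = -84.
Since det(H) < 0, H is indefinite and the critical point is a saddle point.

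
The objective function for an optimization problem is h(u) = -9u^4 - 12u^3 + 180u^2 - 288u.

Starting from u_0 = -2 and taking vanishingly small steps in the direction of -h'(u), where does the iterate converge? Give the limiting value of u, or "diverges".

h'(u) = -36(u - 2)(u - 1)(u + 4), so h'(-2) = -864.
Gradient descent moves in the -h' direction, i.e. u is increasing.
The nearest critical point in that direction is u = 1, where h'' = 180 > 0 (a local minimum). The iterate converges there.

1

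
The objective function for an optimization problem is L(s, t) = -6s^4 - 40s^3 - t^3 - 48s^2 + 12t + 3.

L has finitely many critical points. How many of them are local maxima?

2

L separates as a function of s plus a function of t, so ∇L=0 decouples.
∂L/∂s = -24s(s + 1)(s + 4) = 0 at s ∈ {-4, -1, 0}; ∂L/∂t = -3(t - 2)(t + 2) = 0 at t ∈ {-2, 2}.
The Hessian is diagonal: diag(L_ss, L_tt). Second derivatives: L_ss(-4)=-288, L_ss(-1)=72, L_ss(0)=-96; L_tt(-2)=12, L_tt(2)=-12.
Local maxima occur where both diagonal entries negative: (-4, 2), (0, 2). Count: 2.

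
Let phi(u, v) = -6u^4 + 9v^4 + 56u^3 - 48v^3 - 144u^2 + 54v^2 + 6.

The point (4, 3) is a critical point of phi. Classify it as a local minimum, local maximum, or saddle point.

saddle point

The mixed partial ∂²phi/∂u∂v is 0, so the Hessian at any point is diag(phi_uu, phi_vv) = diag(24(-3u^2 + 14u - 12), 36(3v^2 - 8v + 3)).
At (4, 3): H = diag(-96, 216).
The eigenvalues have opposite signs, so H is indefinite: a saddle point.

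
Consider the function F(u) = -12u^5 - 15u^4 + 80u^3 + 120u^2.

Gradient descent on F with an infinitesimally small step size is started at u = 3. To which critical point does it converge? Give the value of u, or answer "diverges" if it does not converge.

diverges

F'(u) = -60u(u - 2)(u + 1)(u + 2), so F'(3) = -3600.
Gradient descent moves in the -F' direction, i.e. u is increasing.
There is no critical point above u=3, and F' keeps the same sign, so the iterate runs off to +∞.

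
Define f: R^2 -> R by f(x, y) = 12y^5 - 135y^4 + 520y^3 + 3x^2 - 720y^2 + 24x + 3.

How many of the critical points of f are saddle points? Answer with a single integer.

2

f separates as a function of x plus a function of y, so ∇f=0 decouples.
∂f/∂x = 6(x + 4) = 0 at x ∈ {-4}; ∂f/∂y = 60y(y - 4)(y - 3)(y - 2) = 0 at y ∈ {0, 2, 3, 4}.
The Hessian is diagonal: diag(f_xx, f_yy). Second derivatives: f_xx(-4)=6; f_yy(0)=-1440, f_yy(2)=240, f_yy(3)=-180, f_yy(4)=480.
Saddle points occur where the two diagonal entries have opposite signs: (-4, 0), (-4, 3). Count: 2.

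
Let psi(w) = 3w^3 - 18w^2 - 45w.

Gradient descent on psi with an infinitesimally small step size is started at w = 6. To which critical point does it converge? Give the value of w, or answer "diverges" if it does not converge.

psi'(w) = 9(w - 5)(w + 1), so psi'(6) = 63.
Gradient descent moves in the -psi' direction, i.e. w is decreasing.
The nearest critical point in that direction is w = 5, where psi'' = 54 > 0 (a local minimum). The iterate converges there.

5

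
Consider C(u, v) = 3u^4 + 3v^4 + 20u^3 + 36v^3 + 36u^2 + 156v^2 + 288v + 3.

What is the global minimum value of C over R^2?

-189

C(u,v) separates as P(u) + Q(v) + 3, so its minimum is min P + min Q + 3.
P'(u) = 12u(u + 2)(u + 3) vanishes at u ∈ {-3, -2, 0}; Q'(v) = 12(v + 2)(v + 3)(v + 4) vanishes at v ∈ {-4, -3, -2}.
Local minima of P (where P''>0): P(-3)=27, P(0)=0. Local minima of Q: Q(-4)=-192, Q(-2)=-192.
So the global minimum of C is P(0) + Q(-4) + 3 = 0 − 192 + 3 = -189, attained at (0, -4).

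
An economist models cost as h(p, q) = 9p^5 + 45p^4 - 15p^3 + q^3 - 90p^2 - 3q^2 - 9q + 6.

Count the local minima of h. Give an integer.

2

h separates as a function of p plus a function of q, so ∇h=0 decouples.
∂h/∂p = 45p(p - 1)(p + 1)(p + 4) = 0 at p ∈ {-4, -1, 0, 1}; ∂h/∂q = 3(q - 3)(q + 1) = 0 at q ∈ {-1, 3}.
The Hessian is diagonal: diag(h_pp, h_qq). Second derivatives: h_pp(-4)=-2700, h_pp(-1)=270, h_pp(0)=-180, h_pp(1)=450; h_qq(-1)=-12, h_qq(3)=12.
Local minima occur where both diagonal entries positive: (-1, 3), (1, 3). Count: 2.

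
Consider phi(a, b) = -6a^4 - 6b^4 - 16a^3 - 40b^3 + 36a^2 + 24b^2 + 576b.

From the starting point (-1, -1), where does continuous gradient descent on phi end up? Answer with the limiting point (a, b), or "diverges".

phi is separable, so gradient descent decouples: a follows -∂phi/∂a, b follows -∂phi/∂b.
∂phi/∂a = -24a(a - 1)(a + 3); at a=-1 this is -96, so a increases.
∂phi/∂b = -24(b - 2)(b + 3)(b + 4); at b=-1 this is 432, so b decreases.
a converges to its nearest critical value 0 (a local min of the a-part); b converges to -3. The iterate converges to (0, -3).

(0, -3)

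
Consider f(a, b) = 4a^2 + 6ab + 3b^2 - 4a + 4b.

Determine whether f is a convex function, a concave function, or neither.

convex

f is quadratic, so its Hessian is the constant matrix H = [[8, 6], [6, 6]].
det(H) = 12, tr(H) = 14.
det(H) > 0 and tr(H) > 0, so H is positive definite everywhere: convex.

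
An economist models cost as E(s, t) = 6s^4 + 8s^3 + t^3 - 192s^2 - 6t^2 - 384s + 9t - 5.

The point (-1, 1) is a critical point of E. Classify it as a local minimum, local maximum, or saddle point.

local maximum

The mixed partial ∂²E/∂s∂t is 0, so the Hessian at any point is diag(E_ss, E_tt) = diag(24(3s^2 + 2s - 16), 6(t - 2)).
At (-1, 1): H = diag(-360, -6).
Both eigenvalues are negative, so H is negative definite: a local maximum.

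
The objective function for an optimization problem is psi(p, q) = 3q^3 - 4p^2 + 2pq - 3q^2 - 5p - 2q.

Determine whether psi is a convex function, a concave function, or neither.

The term 3q^3 is cubic, so the Hessian is not constant.
∂²psi/∂q² = 18q - 6, which takes both signs as q varies (negative for sufficiently negative q). A diagonal entry of the Hessian changing sign means the Hessian is neither positive- nor negative-semidefinite on all of R^2.

neither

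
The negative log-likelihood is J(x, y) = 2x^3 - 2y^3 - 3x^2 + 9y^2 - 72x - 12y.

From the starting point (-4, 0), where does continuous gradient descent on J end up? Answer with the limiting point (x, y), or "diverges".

J is separable, so gradient descent decouples: x follows -∂J/∂x, y follows -∂J/∂y.
∂J/∂x = 6(x - 4)(x + 3); at x=-4 this is 48, so x decreases.
∂J/∂y = -6(y - 2)(y - 1); at y=0 this is -12, so y increases.
The x-coordinate has no critical point in that direction and runs off to infinity.

diverges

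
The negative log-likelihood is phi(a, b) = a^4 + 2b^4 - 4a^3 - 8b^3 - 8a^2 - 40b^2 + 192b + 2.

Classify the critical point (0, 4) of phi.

saddle point

The mixed partial ∂²phi/∂a∂b is 0, so the Hessian at any point is diag(phi_aa, phi_bb) = diag(4(3a^2 - 6a - 4), 8(3b^2 - 6b - 10)).
At (0, 4): H = diag(-16, 112).
The eigenvalues have opposite signs, so H is indefinite: a saddle point.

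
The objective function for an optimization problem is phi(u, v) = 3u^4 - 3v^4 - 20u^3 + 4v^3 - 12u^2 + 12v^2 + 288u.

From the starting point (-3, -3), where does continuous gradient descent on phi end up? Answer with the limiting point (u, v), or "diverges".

diverges

phi is separable, so gradient descent decouples: u follows -∂phi/∂u, v follows -∂phi/∂v.
∂phi/∂u = 12(u - 4)(u - 3)(u + 2); at u=-3 this is -504, so u increases.
∂phi/∂v = -12v(v - 2)(v + 1); at v=-3 this is 360, so v decreases.
The v-coordinate has no critical point in that direction and runs off to infinity.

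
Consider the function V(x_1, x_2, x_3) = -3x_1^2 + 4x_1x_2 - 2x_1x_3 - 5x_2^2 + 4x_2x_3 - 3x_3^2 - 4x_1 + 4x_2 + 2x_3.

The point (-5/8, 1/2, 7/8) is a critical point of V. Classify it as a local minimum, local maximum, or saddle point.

local maximum

The Hessian is constant: H = [[-6, 4, -2], [4, -10, 4], [-2, 4, -6]].
Leading principal minors: Δ₁ = -6, Δ₂ = 44, Δ₃ = -192.
The minors alternate sign starting negative (−, +, −), so H is negative definite: a local maximum.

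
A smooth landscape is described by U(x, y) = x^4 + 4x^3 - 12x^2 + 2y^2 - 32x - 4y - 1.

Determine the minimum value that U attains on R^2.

U(x,y) separates as P(x) + Q(y) − 1, so its minimum is min P + min Q − 1.
P'(x) = 4(x - 2)(x + 1)(x + 4) vanishes at x ∈ {-4, -1, 2}; Q'(y) = 4y - 4 vanishes at y ∈ {1}.
Local minima of P (where P''>0): P(-4)=-64, P(2)=-64. Local minima of Q: Q(1)=-2.
So the global minimum of U is P(-4) + Q(1) − 1 = -64 − 2 − 1 = -67, attained at (-4, 1).

-67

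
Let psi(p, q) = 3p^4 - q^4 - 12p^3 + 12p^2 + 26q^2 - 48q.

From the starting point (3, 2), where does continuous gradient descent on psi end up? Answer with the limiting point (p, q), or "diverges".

(2, 1)

psi is separable, so gradient descent decouples: p follows -∂psi/∂p, q follows -∂psi/∂q.
∂psi/∂p = 12p(p - 2)(p - 1); at p=3 this is 72, so p decreases.
∂psi/∂q = -4(q - 3)(q - 1)(q + 4); at q=2 this is 24, so q decreases.
p converges to its nearest critical value 2 (a local min of the p-part); q converges to 1. The iterate converges to (2, 1).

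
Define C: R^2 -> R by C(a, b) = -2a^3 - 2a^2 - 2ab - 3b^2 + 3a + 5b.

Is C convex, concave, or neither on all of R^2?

neither

The term -2a^3 is cubic, so the Hessian is not constant.
∂²C/∂a² = -12a - 4, which takes both signs as a varies (negative for sufficiently large a). A diagonal entry of the Hessian changing sign means the Hessian is neither positive- nor negative-semidefinite on all of R^2.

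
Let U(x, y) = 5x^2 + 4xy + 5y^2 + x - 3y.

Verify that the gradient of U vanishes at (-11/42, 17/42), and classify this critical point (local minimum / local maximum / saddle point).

local minimum

∇U = (10x + 4y + 1, 4x + 10y - 3); substituting (-11/42, 17/42) gives ∇U = (0, 0), so (-11/42, 17/42) is indeed a critical point.
The Hessian of U is constant: H = [[10, 4], [4, 10]].
det(H) = 10·10 − 4² = 84.
det(H) > 0 and tr(H) = 20 > 0, so H is positive definite and the point is a local minimum.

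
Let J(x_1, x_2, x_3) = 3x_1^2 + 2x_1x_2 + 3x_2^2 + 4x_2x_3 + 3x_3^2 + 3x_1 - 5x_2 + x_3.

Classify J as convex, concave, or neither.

J is quadratic, so its Hessian is the constant matrix H = [[6, 2, 0], [2, 6, 4], [0, 4, 6]].
Leading principal minors: 6, 32, 96.
All positive ⇒ H ≻ 0 ⇒ convex.

convex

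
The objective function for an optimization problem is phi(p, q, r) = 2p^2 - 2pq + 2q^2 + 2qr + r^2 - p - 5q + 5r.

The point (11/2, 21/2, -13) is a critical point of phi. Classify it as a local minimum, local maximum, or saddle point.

The Hessian is constant: H = [[4, -2, 0], [-2, 4, 2], [0, 2, 2]].
Leading principal minors: Δ₁ = 4, Δ₂ = 12, Δ₃ = 8.
All leading minors are positive, so H is positive definite: a local minimum.

local minimum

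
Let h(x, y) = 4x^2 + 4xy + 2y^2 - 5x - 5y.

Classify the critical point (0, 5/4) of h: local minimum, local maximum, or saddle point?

local minimum

The Hessian of h is constant: H = [[8, 4], [4, 4]].
det(H) = 8·4 − 4² = 16.
det(H) > 0 and tr(H) = 12 > 0, so H is positive definite and the point is a local minimum.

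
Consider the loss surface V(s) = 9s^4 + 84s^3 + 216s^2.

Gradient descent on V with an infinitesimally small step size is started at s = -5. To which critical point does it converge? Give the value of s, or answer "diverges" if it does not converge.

-4

V'(s) = 36s(s + 3)(s + 4), so V'(-5) = -360.
Gradient descent moves in the -V' direction, i.e. s is increasing.
The nearest critical point in that direction is s = -4, where V'' = 144 > 0 (a local minimum). The iterate converges there.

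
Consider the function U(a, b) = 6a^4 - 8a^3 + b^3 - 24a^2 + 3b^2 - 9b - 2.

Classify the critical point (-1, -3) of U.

The mixed partial ∂²U/∂a∂b is 0, so the Hessian at any point is diag(U_aa, U_bb) = diag(24(3a^2 - 2a - 2), 6(b + 1)).
At (-1, -3): H = diag(72, -12).
The eigenvalues have opposite signs, so H is indefinite: a saddle point.

saddle point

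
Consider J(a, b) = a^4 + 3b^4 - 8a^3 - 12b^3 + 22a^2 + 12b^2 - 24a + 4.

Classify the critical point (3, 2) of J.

The mixed partial ∂²J/∂a∂b is 0, so the Hessian at any point is diag(J_aa, J_bb) = diag(4(3a^2 - 12a + 11), 12(3b^2 - 6b + 2)).
At (3, 2): H = diag(8, 24).
Both eigenvalues are positive, so H is positive definite: a local minimum.

local minimum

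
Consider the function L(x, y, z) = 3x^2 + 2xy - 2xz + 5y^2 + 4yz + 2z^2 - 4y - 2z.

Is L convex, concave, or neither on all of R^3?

convex

L is quadratic, so its Hessian is the constant matrix H = [[6, 2, -2], [2, 10, 4], [-2, 4, 4]].
Leading principal minors: 6, 56, 56.
All positive ⇒ H ≻ 0 ⇒ convex.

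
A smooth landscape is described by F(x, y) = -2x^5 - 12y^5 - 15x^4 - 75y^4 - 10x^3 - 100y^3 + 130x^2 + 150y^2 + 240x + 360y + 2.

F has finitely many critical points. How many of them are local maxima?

4

F separates as a function of x plus a function of y, so ∇F=0 decouples.
∂F/∂x = -10(x - 2)(x + 1)(x + 3)(x + 4) = 0 at x ∈ {-4, -3, -1, 2}; ∂F/∂y = -60(y - 1)(y + 1)(y + 2)(y + 3) = 0 at y ∈ {-3, -2, -1, 1}.
The Hessian is diagonal: diag(F_xx, F_yy). Second derivatives: F_xx(-4)=180, F_xx(-3)=-100, F_xx(-1)=180, F_xx(2)=-900; F_yy(-3)=480, F_yy(-2)=-180, F_yy(-1)=240, F_yy(1)=-1440.
Local maxima occur where both diagonal entries negative: (-3, -2), (-3, 1), (2, -2), (2, 1). Count: 4.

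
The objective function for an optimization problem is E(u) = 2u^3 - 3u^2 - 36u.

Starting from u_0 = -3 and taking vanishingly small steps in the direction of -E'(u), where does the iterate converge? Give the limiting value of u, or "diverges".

diverges

E'(u) = 6(u - 3)(u + 2), so E'(-3) = 36.
Gradient descent moves in the -E' direction, i.e. u is decreasing.
There is no critical point below u=-3, and E' keeps the same sign, so the iterate runs off to −∞.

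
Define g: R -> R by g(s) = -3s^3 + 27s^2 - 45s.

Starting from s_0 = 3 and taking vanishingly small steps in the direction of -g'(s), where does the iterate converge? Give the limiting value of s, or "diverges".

g'(s) = -9(s - 5)(s - 1), so g'(3) = 36.
Gradient descent moves in the -g' direction, i.e. s is decreasing.
The nearest critical point in that direction is s = 1, where g'' = 36 > 0 (a local minimum). The iterate converges there.

1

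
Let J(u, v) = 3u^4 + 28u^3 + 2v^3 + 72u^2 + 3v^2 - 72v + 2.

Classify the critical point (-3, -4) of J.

The mixed partial ∂²J/∂u∂v is 0, so the Hessian at any point is diag(J_uu, J_vv) = diag(12(3u^2 + 14u + 12), 6(2v + 1)).
At (-3, -4): H = diag(-36, -42).
Both eigenvalues are negative, so H is negative definite: a local maximum.

local maximum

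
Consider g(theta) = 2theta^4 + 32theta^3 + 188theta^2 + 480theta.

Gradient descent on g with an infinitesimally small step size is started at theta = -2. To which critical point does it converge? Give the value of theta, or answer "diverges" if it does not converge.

g'(theta) = 8(theta + 3)(theta + 4)(theta + 5), so g'(-2) = 48.
Gradient descent moves in the -g' direction, i.e. theta is decreasing.
The nearest critical point in that direction is theta = -3, where g'' = 16 > 0 (a local minimum). The iterate converges there.

-3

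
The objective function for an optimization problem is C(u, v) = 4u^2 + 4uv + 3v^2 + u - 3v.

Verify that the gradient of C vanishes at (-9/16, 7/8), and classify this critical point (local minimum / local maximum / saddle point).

local minimum

∇C = (8u + 4v + 1, 4u + 6v - 3); substituting (-9/16, 7/8) gives ∇C = (0, 0), so (-9/16, 7/8) is indeed a critical point.
The Hessian of C is constant: H = [[8, 4], [4, 6]].
det(H) = 8·6 − 4² = 32.
det(H) > 0 and tr(H) = 14 > 0, so H is positive definite and the point is a local minimum.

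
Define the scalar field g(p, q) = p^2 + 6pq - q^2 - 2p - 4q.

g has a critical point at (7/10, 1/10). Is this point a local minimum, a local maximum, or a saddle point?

The Hessian of g is constant: H = [[2, 6], [6, -2]].
det(H) = 2·(-2) − 6² = -40.
Since det(H) < 0, H is indefinite and the critical point is a saddle point.

saddle point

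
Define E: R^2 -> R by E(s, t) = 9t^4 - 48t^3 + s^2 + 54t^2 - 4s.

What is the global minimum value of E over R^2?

E(s,t) separates as P(s) + Q(t), so its minimum is min P + min Q.
P'(s) = 2s - 4 vanishes at s ∈ {2}; Q'(t) = 36t(t - 3)(t - 1) vanishes at t ∈ {0, 1, 3}.
Local minima of P (where P''>0): P(2)=-4. Local minima of Q: Q(0)=0, Q(3)=-81.
So the global minimum of E is P(2) + Q(3) = -4 − 81 = -85, attained at (2, 3).

-85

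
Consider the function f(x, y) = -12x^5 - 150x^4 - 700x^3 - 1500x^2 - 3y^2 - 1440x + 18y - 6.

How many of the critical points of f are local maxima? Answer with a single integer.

f separates as a function of x plus a function of y, so ∇f=0 decouples.
∂f/∂x = -60(x + 1)(x + 2)(x + 3)(x + 4) = 0 at x ∈ {-4, -3, -2, -1}; ∂f/∂y = -6(y - 3) = 0 at y ∈ {3}.
The Hessian is diagonal: diag(f_xx, f_yy). Second derivatives: f_xx(-4)=360, f_xx(-3)=-120, f_xx(-2)=120, f_xx(-1)=-360; f_yy(3)=-6.
Local maxima occur where both diagonal entries negative: (-3, 3), (-1, 3). Count: 2.

2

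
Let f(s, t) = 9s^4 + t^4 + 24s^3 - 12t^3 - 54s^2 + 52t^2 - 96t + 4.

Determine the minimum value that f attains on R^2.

-465

f(s,t) separates as P(s) + Q(t) + 4, so its minimum is min P + min Q + 4.
P'(s) = 36s(s - 1)(s + 3) vanishes at s ∈ {-3, 0, 1}; Q'(t) = 4(t - 4)(t - 3)(t - 2) vanishes at t ∈ {2, 3, 4}.
Local minima of P (where P''>0): P(-3)=-405, P(1)=-21. Local minima of Q: Q(2)=-64, Q(4)=-64.
So the global minimum of f is P(-3) + Q(2) + 4 = -405 − 64 + 4 = -465, attained at (-3, 2).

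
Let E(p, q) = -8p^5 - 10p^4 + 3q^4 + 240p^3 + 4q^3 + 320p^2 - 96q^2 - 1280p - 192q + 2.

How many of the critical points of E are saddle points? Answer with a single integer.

E separates as a function of p plus a function of q, so ∇E=0 decouples.
∂E/∂p = -40(p - 4)(p - 1)(p + 2)(p + 4) = 0 at p ∈ {-4, -2, 1, 4}; ∂E/∂q = 12(q - 4)(q + 1)(q + 4) = 0 at q ∈ {-4, -1, 4}.
The Hessian is diagonal: diag(E_pp, E_qq). Second derivatives: E_pp(-4)=3200, E_pp(-2)=-1440, E_pp(1)=1800, E_pp(4)=-5760; E_qq(-4)=288, E_qq(-1)=-180, E_qq(4)=480.
Saddle points occur where the two diagonal entries have opposite signs: (-4, -1), (-2, -4), (-2, 4), (1, -1), (4, -4), (4, 4). Count: 6.

6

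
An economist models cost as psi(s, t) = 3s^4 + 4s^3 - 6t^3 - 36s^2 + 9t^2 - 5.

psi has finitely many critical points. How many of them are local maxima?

psi separates as a function of s plus a function of t, so ∇psi=0 decouples.
∂psi/∂s = 12s(s - 2)(s + 3) = 0 at s ∈ {-3, 0, 2}; ∂psi/∂t = -18t(t - 1) = 0 at t ∈ {0, 1}.
The Hessian is diagonal: diag(psi_ss, psi_tt). Second derivatives: psi_ss(-3)=180, psi_ss(0)=-72, psi_ss(2)=120; psi_tt(0)=18, psi_tt(1)=-18.
Local maxima occur where both diagonal entries negative: (0, 1). Count: 1.

1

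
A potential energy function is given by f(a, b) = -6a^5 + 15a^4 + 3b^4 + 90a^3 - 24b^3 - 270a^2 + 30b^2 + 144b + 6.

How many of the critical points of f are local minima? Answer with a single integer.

f separates as a function of a plus a function of b, so ∇f=0 decouples.
∂f/∂a = -30a(a - 3)(a - 2)(a + 3) = 0 at a ∈ {-3, 0, 2, 3}; ∂f/∂b = 12(b - 4)(b - 3)(b + 1) = 0 at b ∈ {-1, 3, 4}.
The Hessian is diagonal: diag(f_aa, f_bb). Second derivatives: f_aa(-3)=2700, f_aa(0)=-540, f_aa(2)=300, f_aa(3)=-540; f_bb(-1)=240, f_bb(3)=-48, f_bb(4)=60.
Local minima occur where both diagonal entries positive: (-3, -1), (-3, 4), (2, -1), (2, 4). Count: 4.

4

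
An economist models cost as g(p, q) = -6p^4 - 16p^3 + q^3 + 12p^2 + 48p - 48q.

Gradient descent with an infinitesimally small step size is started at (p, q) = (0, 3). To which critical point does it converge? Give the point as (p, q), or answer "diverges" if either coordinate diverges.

(-1, 4)

g is separable, so gradient descent decouples: p follows -∂g/∂p, q follows -∂g/∂q.
∂g/∂p = -24(p - 1)(p + 1)(p + 2); at p=0 this is 48, so p decreases.
∂g/∂q = 3(q - 4)(q + 4); at q=3 this is -21, so q increases.
p converges to its nearest critical value -1 (a local min of the p-part); q converges to 4. The iterate converges to (-1, 4).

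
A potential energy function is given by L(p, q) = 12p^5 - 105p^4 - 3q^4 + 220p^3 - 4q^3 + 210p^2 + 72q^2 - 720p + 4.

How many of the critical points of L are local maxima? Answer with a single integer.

L separates as a function of p plus a function of q, so ∇L=0 decouples.
∂L/∂p = 60(p - 4)(p - 3)(p - 1)(p + 1) = 0 at p ∈ {-1, 1, 3, 4}; ∂L/∂q = -12q(q - 3)(q + 4) = 0 at q ∈ {-4, 0, 3}.
The Hessian is diagonal: diag(L_pp, L_qq). Second derivatives: L_pp(-1)=-2400, L_pp(1)=720, L_pp(3)=-480, L_pp(4)=900; L_qq(-4)=-336, L_qq(0)=144, L_qq(3)=-252.
Local maxima occur where both diagonal entries negative: (-1, -4), (-1, 3), (3, -4), (3, 3). Count: 4.

4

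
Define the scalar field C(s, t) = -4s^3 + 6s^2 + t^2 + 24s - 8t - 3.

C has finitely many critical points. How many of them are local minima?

1

C separates as a function of s plus a function of t, so ∇C=0 decouples.
∂C/∂s = -12(s - 2)(s + 1) = 0 at s ∈ {-1, 2}; ∂C/∂t = 2(t - 4) = 0 at t ∈ {4}.
The Hessian is diagonal: diag(C_ss, C_tt). Second derivatives: C_ss(-1)=36, C_ss(2)=-36; C_tt(4)=2.
Local minima occur where both diagonal entries positive: (-1, 4). Count: 1.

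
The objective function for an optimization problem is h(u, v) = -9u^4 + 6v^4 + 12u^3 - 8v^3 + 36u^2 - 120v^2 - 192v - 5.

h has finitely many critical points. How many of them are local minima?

2

h separates as a function of u plus a function of v, so ∇h=0 decouples.
∂h/∂u = -36u(u - 2)(u + 1) = 0 at u ∈ {-1, 0, 2}; ∂h/∂v = 24(v - 4)(v + 1)(v + 2) = 0 at v ∈ {-2, -1, 4}.
The Hessian is diagonal: diag(h_uu, h_vv). Second derivatives: h_uu(-1)=-108, h_uu(0)=72, h_uu(2)=-216; h_vv(-2)=144, h_vv(-1)=-120, h_vv(4)=720.
Local minima occur where both diagonal entries positive: (0, -2), (0, 4). Count: 2.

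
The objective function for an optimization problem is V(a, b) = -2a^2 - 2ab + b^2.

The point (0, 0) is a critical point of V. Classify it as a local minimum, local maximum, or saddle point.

The Hessian of V is constant: H = [[-4, -2], [-2, 2]].
det(H) = (-4)·2 − (-2)² = -12.
Since det(H) < 0, H is indefinite and the critical point is a saddle point.

saddle point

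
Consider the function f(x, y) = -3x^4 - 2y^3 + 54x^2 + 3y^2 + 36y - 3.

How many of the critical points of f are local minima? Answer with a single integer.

f separates as a function of x plus a function of y, so ∇f=0 decouples.
∂f/∂x = -12x(x - 3)(x + 3) = 0 at x ∈ {-3, 0, 3}; ∂f/∂y = -6(y - 3)(y + 2) = 0 at y ∈ {-2, 3}.
The Hessian is diagonal: diag(f_xx, f_yy). Second derivatives: f_xx(-3)=-216, f_xx(0)=108, f_xx(3)=-216; f_yy(-2)=30, f_yy(3)=-30.
Local minima occur where both diagonal entries positive: (0, -2). Count: 1.

1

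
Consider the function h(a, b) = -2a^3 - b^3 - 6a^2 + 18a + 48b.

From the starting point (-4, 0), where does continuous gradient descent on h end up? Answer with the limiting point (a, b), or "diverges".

(-3, -4)

h is separable, so gradient descent decouples: a follows -∂h/∂a, b follows -∂h/∂b.
∂h/∂a = -6(a - 1)(a + 3); at a=-4 this is -30, so a increases.
∂h/∂b = -3(b - 4)(b + 4); at b=0 this is 48, so b decreases.
a converges to its nearest critical value -3 (a local min of the a-part); b converges to -4. The iterate converges to (-3, -4).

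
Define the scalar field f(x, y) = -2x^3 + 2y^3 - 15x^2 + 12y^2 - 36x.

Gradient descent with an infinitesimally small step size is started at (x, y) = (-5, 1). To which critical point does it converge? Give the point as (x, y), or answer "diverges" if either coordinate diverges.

f is separable, so gradient descent decouples: x follows -∂f/∂x, y follows -∂f/∂y.
∂f/∂x = -6(x + 2)(x + 3); at x=-5 this is -36, so x increases.
∂f/∂y = 6y(y + 4); at y=1 this is 30, so y decreases.
x converges to its nearest critical value -3 (a local min of the x-part); y converges to 0. The iterate converges to (-3, 0).

(-3, 0)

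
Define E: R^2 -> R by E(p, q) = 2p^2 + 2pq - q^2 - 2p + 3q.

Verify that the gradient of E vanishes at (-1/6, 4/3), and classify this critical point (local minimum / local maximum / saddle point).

saddle point

∇E = (4p + 2q - 2, 2p - 2q + 3); substituting (-1/6, 4/3) gives ∇E = (0, 0), so (-1/6, 4/3) is indeed a critical point.
The Hessian of E is constant: H = [[4, 2], [2, -2]].
det(H) = 4·(-2) − 2² = -12.
Since det(H) < 0, H is indefinite and the critical point is a saddle point.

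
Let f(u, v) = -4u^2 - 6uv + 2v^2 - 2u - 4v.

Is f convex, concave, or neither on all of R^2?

f is quadratic, so its Hessian is the constant matrix H = [[-8, -6], [-6, 4]].
det(H) = -68, tr(H) = -4.
det(H) < 0, so H is indefinite: neither convex nor concave.

neither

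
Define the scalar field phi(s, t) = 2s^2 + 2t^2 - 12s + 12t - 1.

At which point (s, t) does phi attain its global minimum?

(3, -3)

phi(s,t) separates as P(s) + Q(t) − 1, so its minimum is min P + min Q − 1.
P'(s) = 4s - 12 vanishes at s ∈ {3}; Q'(t) = 4(t + 3) vanishes at t ∈ {-3}.
Local minima of P (where P''>0): P(3)=-18. Local minima of Q: Q(-3)=-18.
So the global minimum of phi is P(3) + Q(-3) − 1 = -18 − 18 − 1 = -37, attained at (3, -3).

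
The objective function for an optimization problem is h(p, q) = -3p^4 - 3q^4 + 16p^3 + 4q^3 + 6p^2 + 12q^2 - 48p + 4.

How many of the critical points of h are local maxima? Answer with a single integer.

h separates as a function of p plus a function of q, so ∇h=0 decouples.
∂h/∂p = -12(p - 4)(p - 1)(p + 1) = 0 at p ∈ {-1, 1, 4}; ∂h/∂q = -12q(q - 2)(q + 1) = 0 at q ∈ {-1, 0, 2}.
The Hessian is diagonal: diag(h_pp, h_qq). Second derivatives: h_pp(-1)=-120, h_pp(1)=72, h_pp(4)=-180; h_qq(-1)=-36, h_qq(0)=24, h_qq(2)=-72.
Local maxima occur where both diagonal entries negative: (-1, -1), (-1, 2), (4, -1), (4, 2). Count: 4.

4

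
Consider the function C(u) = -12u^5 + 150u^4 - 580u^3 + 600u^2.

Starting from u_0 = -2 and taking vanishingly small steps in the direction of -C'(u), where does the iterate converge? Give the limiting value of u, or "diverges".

C'(u) = -60u(u - 5)(u - 4)(u - 1), so C'(-2) = -15120.
Gradient descent moves in the -C' direction, i.e. u is increasing.
The nearest critical point in that direction is u = 0, where C'' = 1200 > 0 (a local minimum). The iterate converges there.

0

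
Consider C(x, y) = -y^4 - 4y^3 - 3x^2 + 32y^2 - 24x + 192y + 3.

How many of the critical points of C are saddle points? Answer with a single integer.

C separates as a function of x plus a function of y, so ∇C=0 decouples.
∂C/∂x = -6(x + 4) = 0 at x ∈ {-4}; ∂C/∂y = -4(y - 4)(y + 3)(y + 4) = 0 at y ∈ {-4, -3, 4}.
The Hessian is diagonal: diag(C_xx, C_yy). Second derivatives: C_xx(-4)=-6; C_yy(-4)=-32, C_yy(-3)=28, C_yy(4)=-224.
Saddle points occur where the two diagonal entries have opposite signs: (-4, -3). Count: 1.

1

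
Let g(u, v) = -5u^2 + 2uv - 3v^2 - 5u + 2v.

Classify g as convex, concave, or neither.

concave

g is quadratic, so its Hessian is the constant matrix H = [[-10, 2], [2, -6]].
det(H) = 56, tr(H) = -16.
det(H) > 0 and tr(H) < 0, so H is negative definite everywhere: concave.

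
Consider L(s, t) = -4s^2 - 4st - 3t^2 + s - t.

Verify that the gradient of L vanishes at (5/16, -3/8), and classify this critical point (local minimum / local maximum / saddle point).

local maximum

∇L = (-8s - 4t + 1, -4s - 6t - 1); substituting (5/16, -3/8) gives ∇L = (0, 0), so (5/16, -3/8) is indeed a critical point.
The Hessian of L is constant: H = [[-8, -4], [-4, -6]].
det(H) = (-8)·(-6) − (-4)² = 32.
det(H) > 0 and tr(H) = -14 < 0, so H is negative definite and the point is a local maximum.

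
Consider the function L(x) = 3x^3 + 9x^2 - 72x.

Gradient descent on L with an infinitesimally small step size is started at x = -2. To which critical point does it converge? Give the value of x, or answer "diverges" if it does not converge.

L'(x) = 9(x - 2)(x + 4), so L'(-2) = -72.
Gradient descent moves in the -L' direction, i.e. x is increasing.
The nearest critical point in that direction is x = 2, where L'' = 54 > 0 (a local minimum). The iterate converges there.

2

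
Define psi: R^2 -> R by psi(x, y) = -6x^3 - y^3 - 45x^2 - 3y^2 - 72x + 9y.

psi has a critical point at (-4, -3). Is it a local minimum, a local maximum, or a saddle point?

local minimum

The mixed partial ∂²psi/∂x∂y is 0, so the Hessian at any point is diag(psi_xx, psi_yy) = diag(-18(2x + 5), -6(y + 1)).
At (-4, -3): H = diag(54, 12).
Both eigenvalues are positive, so H is positive definite: a local minimum.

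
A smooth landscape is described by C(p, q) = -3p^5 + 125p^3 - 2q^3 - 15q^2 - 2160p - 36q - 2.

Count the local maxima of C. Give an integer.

C separates as a function of p plus a function of q, so ∇C=0 decouples.
∂C/∂p = -15(p - 4)(p - 3)(p + 3)(p + 4) = 0 at p ∈ {-4, -3, 3, 4}; ∂C/∂q = -6(q + 2)(q + 3) = 0 at q ∈ {-3, -2}.
The Hessian is diagonal: diag(C_pp, C_qq). Second derivatives: C_pp(-4)=840, C_pp(-3)=-630, C_pp(3)=630, C_pp(4)=-840; C_qq(-3)=6, C_qq(-2)=-6.
Local maxima occur where both diagonal entries negative: (-3, -2), (4, -2). Count: 2.

2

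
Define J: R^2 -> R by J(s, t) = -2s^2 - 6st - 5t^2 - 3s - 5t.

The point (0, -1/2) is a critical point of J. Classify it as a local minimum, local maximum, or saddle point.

local maximum

The Hessian of J is constant: H = [[-4, -6], [-6, -10]].
det(H) = (-4)·(-10) − (-6)² = 4.
det(H) > 0 and tr(H) = -14 < 0, so H is negative definite and the point is a local maximum.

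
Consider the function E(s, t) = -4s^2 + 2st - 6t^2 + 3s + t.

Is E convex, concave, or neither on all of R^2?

concave

E is quadratic, so its Hessian is the constant matrix H = [[-8, 2], [2, -12]].
det(H) = 92, tr(H) = -20.
det(H) > 0 and tr(H) < 0, so H is negative definite everywhere: concave.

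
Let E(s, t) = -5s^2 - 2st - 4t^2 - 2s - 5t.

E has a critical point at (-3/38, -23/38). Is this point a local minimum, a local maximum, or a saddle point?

local maximum

The Hessian of E is constant: H = [[-10, -2], [-2, -8]].
det(H) = (-10)·(-8) − (-2)² = 76.
det(H) > 0 and tr(H) = -18 < 0, so H is negative definite and the point is a local maximum.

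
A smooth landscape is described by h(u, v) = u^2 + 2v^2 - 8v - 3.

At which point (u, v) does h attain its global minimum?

h(u,v) separates as P(u) + Q(v) − 3, so its minimum is min P + min Q − 3.
P'(u) = 2u vanishes at u ∈ {0}; Q'(v) = 4v - 8 vanishes at v ∈ {2}.
Local minima of P (where P''>0): P(0)=0. Local minima of Q: Q(2)=-8.
So the global minimum of h is P(0) + Q(2) − 3 = 0 − 8 − 3 = -11, attained at (0, 2).

(0, 2)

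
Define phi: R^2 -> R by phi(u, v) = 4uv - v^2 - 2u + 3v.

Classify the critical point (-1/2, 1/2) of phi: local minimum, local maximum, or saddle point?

saddle point

The Hessian of phi is constant: H = [[0, 4], [4, -2]].
det(H) = 0·(-2) − 4² = -16.
Since det(H) < 0, H is indefinite and the critical point is a saddle point.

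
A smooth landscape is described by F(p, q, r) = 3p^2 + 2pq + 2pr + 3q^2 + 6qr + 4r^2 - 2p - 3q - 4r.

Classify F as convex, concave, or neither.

F is quadratic, so its Hessian is the constant matrix H = [[6, 2, 2], [2, 6, 6], [2, 6, 8]].
Leading principal minors: 6, 32, 64.
All positive ⇒ H ≻ 0 ⇒ convex.

convex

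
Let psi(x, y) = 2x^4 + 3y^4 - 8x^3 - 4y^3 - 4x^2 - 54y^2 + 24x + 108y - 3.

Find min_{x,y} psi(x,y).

-480

psi(x,y) separates as P(x) + Q(y) − 3, so its minimum is min P + min Q − 3.
P'(x) = 8(x - 3)(x - 1)(x + 1) vanishes at x ∈ {-1, 1, 3}; Q'(y) = 12(y - 3)(y - 1)(y + 3) vanishes at y ∈ {-3, 1, 3}.
Local minima of P (where P''>0): P(-1)=-18, P(3)=-18. Local minima of Q: Q(-3)=-459, Q(3)=-27.
So the global minimum of psi is P(-1) + Q(-3) − 3 = -18 − 459 − 3 = -480, attained at (-1, -3).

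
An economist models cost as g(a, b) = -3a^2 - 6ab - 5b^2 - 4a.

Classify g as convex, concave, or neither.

g is quadratic, so its Hessian is the constant matrix H = [[-6, -6], [-6, -10]].
det(H) = 24, tr(H) = -16.
det(H) > 0 and tr(H) < 0, so H is negative definite everywhere: concave.

concave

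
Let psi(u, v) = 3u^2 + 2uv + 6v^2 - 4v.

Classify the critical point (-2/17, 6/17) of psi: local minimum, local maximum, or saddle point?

local minimum

The Hessian of psi is constant: H = [[6, 2], [2, 12]].
det(H) = 6·12 − 2² = 68.
det(H) > 0 and tr(H) = 18 > 0, so H is positive definite and the point is a local minimum.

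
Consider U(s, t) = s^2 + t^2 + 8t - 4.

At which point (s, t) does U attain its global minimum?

(0, -4)

U(s,t) separates as P(s) + Q(t) − 4, so its minimum is min P + min Q − 4.
P'(s) = 2s vanishes at s ∈ {0}; Q'(t) = 2(t + 4) vanishes at t ∈ {-4}.
Local minima of P (where P''>0): P(0)=0. Local minima of Q: Q(-4)=-16.
So the global minimum of U is P(0) + Q(-4) − 4 = 0 − 16 − 4 = -20, attained at (0, -4).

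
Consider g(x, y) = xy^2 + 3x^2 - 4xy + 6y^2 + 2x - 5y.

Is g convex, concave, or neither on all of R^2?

The term xy^2 is cubic, so the Hessian is not constant.
∂²g/∂y² = 2x + 12, which takes both signs as x varies (negative for sufficiently negative x). A diagonal entry of the Hessian changing sign means the Hessian is neither positive- nor negative-semidefinite on all of R^2.

neither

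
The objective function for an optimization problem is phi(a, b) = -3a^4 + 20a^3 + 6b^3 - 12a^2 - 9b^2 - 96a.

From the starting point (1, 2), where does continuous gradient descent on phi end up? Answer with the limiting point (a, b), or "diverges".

phi is separable, so gradient descent decouples: a follows -∂phi/∂a, b follows -∂phi/∂b.
∂phi/∂a = -12(a - 4)(a - 2)(a + 1); at a=1 this is -72, so a increases.
∂phi/∂b = 18b(b - 1); at b=2 this is 36, so b decreases.
a converges to its nearest critical value 2 (a local min of the a-part); b converges to 1. The iterate converges to (2, 1).

(2, 1)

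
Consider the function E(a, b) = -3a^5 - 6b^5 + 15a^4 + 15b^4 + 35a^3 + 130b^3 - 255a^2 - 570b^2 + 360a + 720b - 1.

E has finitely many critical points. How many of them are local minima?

4

E separates as a function of a plus a function of b, so ∇E=0 decouples.
∂E/∂a = -15(a - 4)(a - 2)(a - 1)(a + 3) = 0 at a ∈ {-3, 1, 2, 4}; ∂E/∂b = -30(b - 3)(b - 2)(b - 1)(b + 4) = 0 at b ∈ {-4, 1, 2, 3}.
The Hessian is diagonal: diag(E_aa, E_bb). Second derivatives: E_aa(-3)=2100, E_aa(1)=-180, E_aa(2)=150, E_aa(4)=-630; E_bb(-4)=6300, E_bb(1)=-300, E_bb(2)=180, E_bb(3)=-420.
Local minima occur where both diagonal entries positive: (-3, -4), (-3, 2), (2, -4), (2, 2). Count: 4.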